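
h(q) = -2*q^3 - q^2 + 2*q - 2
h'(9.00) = -502.00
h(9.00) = -1523.00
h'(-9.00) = -466.00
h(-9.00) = 1357.00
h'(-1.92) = -16.28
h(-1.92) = 4.63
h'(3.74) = -89.41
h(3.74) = -113.13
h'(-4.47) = -108.95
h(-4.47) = 147.71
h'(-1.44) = -7.56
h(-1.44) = -0.98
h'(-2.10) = -20.26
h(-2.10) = 7.91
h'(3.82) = -93.19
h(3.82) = -120.44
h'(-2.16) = -21.67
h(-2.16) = 9.17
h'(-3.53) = -65.71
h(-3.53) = 66.45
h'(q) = -6*q^2 - 2*q + 2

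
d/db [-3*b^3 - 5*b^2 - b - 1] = -9*b^2 - 10*b - 1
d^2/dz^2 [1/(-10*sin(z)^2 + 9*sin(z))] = (400*sin(z) - 270 - 519/sin(z) + 540/sin(z)^2 - 162/sin(z)^3)/(10*sin(z) - 9)^3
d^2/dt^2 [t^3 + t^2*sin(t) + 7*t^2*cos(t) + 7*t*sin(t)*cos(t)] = -t^2*sin(t) - 7*t^2*cos(t) - 28*t*sin(t) - 14*t*sin(2*t) + 4*t*cos(t) + 6*t + 2*sin(t) + 14*cos(t) + 14*cos(2*t)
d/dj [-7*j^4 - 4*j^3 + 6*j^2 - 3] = 4*j*(-7*j^2 - 3*j + 3)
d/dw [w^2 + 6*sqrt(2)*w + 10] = 2*w + 6*sqrt(2)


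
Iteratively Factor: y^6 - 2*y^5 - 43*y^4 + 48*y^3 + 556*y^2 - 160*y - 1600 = (y - 5)*(y^5 + 3*y^4 - 28*y^3 - 92*y^2 + 96*y + 320) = (y - 5)*(y + 4)*(y^4 - y^3 - 24*y^2 + 4*y + 80) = (y - 5)*(y + 4)^2*(y^3 - 5*y^2 - 4*y + 20) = (y - 5)*(y - 2)*(y + 4)^2*(y^2 - 3*y - 10) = (y - 5)*(y - 2)*(y + 2)*(y + 4)^2*(y - 5)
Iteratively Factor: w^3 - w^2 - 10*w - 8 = (w + 2)*(w^2 - 3*w - 4) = (w + 1)*(w + 2)*(w - 4)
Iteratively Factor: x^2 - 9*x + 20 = (x - 4)*(x - 5)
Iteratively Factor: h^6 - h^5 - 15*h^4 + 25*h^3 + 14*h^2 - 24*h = (h + 1)*(h^5 - 2*h^4 - 13*h^3 + 38*h^2 - 24*h) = h*(h + 1)*(h^4 - 2*h^3 - 13*h^2 + 38*h - 24) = h*(h - 2)*(h + 1)*(h^3 - 13*h + 12) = h*(h - 2)*(h - 1)*(h + 1)*(h^2 + h - 12) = h*(h - 3)*(h - 2)*(h - 1)*(h + 1)*(h + 4)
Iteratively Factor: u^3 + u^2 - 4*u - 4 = (u - 2)*(u^2 + 3*u + 2) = (u - 2)*(u + 1)*(u + 2)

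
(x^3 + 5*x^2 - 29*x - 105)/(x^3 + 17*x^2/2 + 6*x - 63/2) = 2*(x - 5)/(2*x - 3)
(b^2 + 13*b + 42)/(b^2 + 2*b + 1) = (b^2 + 13*b + 42)/(b^2 + 2*b + 1)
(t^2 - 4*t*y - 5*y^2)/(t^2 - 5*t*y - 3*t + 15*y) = (t + y)/(t - 3)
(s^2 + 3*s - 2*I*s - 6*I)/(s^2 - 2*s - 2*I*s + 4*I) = (s + 3)/(s - 2)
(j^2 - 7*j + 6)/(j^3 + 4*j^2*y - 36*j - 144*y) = (j - 1)/(j^2 + 4*j*y + 6*j + 24*y)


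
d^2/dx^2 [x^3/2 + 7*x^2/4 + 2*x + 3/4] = 3*x + 7/2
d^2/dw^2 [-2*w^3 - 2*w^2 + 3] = -12*w - 4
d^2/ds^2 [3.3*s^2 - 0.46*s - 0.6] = 6.60000000000000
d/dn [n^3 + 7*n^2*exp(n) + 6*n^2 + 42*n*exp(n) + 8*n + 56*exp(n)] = 7*n^2*exp(n) + 3*n^2 + 56*n*exp(n) + 12*n + 98*exp(n) + 8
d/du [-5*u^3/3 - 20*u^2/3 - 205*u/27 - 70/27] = -5*u^2 - 40*u/3 - 205/27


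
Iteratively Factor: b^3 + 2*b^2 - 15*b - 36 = (b + 3)*(b^2 - b - 12) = (b + 3)^2*(b - 4)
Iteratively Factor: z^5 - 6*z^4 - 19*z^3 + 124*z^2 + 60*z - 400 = (z - 5)*(z^4 - z^3 - 24*z^2 + 4*z + 80) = (z - 5)*(z + 4)*(z^3 - 5*z^2 - 4*z + 20) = (z - 5)^2*(z + 4)*(z^2 - 4) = (z - 5)^2*(z - 2)*(z + 4)*(z + 2)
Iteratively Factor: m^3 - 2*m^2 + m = (m - 1)*(m^2 - m) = (m - 1)^2*(m)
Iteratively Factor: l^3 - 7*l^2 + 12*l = (l)*(l^2 - 7*l + 12) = l*(l - 3)*(l - 4)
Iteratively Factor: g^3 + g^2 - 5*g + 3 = (g - 1)*(g^2 + 2*g - 3) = (g - 1)^2*(g + 3)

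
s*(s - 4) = s^2 - 4*s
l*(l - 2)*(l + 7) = l^3 + 5*l^2 - 14*l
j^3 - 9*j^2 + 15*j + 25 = (j - 5)^2*(j + 1)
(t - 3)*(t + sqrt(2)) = t^2 - 3*t + sqrt(2)*t - 3*sqrt(2)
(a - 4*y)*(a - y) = a^2 - 5*a*y + 4*y^2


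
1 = 1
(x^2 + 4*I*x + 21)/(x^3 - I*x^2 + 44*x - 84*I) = (x - 3*I)/(x^2 - 8*I*x - 12)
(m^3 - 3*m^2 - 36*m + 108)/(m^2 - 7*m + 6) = (m^2 + 3*m - 18)/(m - 1)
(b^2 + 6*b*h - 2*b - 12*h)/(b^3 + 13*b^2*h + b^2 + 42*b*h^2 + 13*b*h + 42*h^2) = (b - 2)/(b^2 + 7*b*h + b + 7*h)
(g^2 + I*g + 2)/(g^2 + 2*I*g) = (g - I)/g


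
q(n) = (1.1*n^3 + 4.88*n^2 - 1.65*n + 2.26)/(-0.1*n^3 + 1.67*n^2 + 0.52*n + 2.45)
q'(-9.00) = 0.37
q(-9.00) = -1.89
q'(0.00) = -0.87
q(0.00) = 0.92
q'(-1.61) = 0.42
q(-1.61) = 2.04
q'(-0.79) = -0.90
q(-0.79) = 1.94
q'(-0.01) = -0.90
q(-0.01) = 0.93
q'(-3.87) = 0.63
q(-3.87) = 0.58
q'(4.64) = 1.61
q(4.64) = 6.80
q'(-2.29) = 0.68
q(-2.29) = 1.64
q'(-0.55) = -1.37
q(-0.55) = 1.66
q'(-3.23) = 0.68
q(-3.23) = 0.99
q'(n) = (0.3*n^2 - 3.34*n - 0.52)*(1.1*n^3 + 4.88*n^2 - 1.65*n + 2.26)/(-0.1*n^3 + 1.67*n^2 + 0.52*n + 2.45)^2 + (3.3*n^2 + 9.76*n - 1.65)/(-0.1*n^3 + 1.67*n^2 + 0.52*n + 2.45) = (2.325*n^4 + 0.814*n^3 + 14.0561*n^2 + 16.3636*n - 5.2177)/(0.01*n^6 - 0.334*n^5 + 2.6849*n^4 + 1.2468*n^3 + 8.4534*n^2 + 2.548*n + 6.0025)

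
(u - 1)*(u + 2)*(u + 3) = u^3 + 4*u^2 + u - 6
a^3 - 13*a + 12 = (a - 3)*(a - 1)*(a + 4)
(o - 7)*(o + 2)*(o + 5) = o^3 - 39*o - 70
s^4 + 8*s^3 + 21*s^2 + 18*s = s*(s + 2)*(s + 3)^2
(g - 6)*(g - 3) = g^2 - 9*g + 18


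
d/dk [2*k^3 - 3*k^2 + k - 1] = 6*k^2 - 6*k + 1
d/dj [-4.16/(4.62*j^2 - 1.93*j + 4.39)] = (38.4384*j - 8.0288)/(4.62*j^2 - 1.93*j + 4.39)^2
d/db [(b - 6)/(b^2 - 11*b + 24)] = (b^2 - 11*b - (b - 6)*(2*b - 11) + 24)/(b^2 - 11*b + 24)^2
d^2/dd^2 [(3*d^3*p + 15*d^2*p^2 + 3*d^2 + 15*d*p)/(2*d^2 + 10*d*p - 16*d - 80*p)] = 24*(8*p + 1)/(d^3 - 24*d^2 + 192*d - 512)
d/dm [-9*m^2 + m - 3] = 1 - 18*m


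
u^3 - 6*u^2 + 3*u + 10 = (u - 5)*(u - 2)*(u + 1)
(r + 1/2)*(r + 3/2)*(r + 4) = r^3 + 6*r^2 + 35*r/4 + 3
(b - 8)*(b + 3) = b^2 - 5*b - 24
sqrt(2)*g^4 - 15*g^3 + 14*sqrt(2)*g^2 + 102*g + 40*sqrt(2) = (g - 5*sqrt(2))*(g - 4*sqrt(2))*(g + sqrt(2))*(sqrt(2)*g + 1)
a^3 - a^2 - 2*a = a*(a - 2)*(a + 1)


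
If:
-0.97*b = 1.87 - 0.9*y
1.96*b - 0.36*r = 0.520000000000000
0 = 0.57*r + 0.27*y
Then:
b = 0.08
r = -1.02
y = 2.16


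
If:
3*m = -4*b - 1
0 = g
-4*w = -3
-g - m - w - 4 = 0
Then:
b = 53/16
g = 0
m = -19/4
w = 3/4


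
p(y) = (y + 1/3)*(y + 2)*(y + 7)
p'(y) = (y + 1/3)*(y + 2) + (y + 1/3)*(y + 7) + (y + 2)*(y + 7)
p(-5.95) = 23.30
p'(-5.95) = 12.14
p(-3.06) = 11.39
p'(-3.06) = -12.03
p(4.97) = 442.46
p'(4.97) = 183.88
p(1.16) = 38.51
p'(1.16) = 42.69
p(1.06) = 34.36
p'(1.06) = 40.16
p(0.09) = 6.27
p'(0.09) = 18.70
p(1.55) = 57.16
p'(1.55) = 53.14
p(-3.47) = 16.28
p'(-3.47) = -11.65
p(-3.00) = 10.67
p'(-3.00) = -12.00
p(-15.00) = -1525.33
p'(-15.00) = 412.00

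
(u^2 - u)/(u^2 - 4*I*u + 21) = u*(u - 1)/(u^2 - 4*I*u + 21)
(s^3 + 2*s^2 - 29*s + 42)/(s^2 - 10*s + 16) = (s^2 + 4*s - 21)/(s - 8)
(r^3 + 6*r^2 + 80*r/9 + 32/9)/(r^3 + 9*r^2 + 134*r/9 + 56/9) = (r + 4)/(r + 7)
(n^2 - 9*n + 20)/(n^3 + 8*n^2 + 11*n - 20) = (n^2 - 9*n + 20)/(n^3 + 8*n^2 + 11*n - 20)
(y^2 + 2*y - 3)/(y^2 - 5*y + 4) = (y + 3)/(y - 4)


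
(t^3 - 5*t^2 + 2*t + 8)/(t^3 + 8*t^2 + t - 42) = (t^2 - 3*t - 4)/(t^2 + 10*t + 21)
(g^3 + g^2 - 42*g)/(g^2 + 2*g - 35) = g*(g - 6)/(g - 5)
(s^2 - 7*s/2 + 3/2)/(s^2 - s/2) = (s - 3)/s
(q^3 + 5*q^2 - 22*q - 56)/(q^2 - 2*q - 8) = q + 7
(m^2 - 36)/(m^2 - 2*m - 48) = (m - 6)/(m - 8)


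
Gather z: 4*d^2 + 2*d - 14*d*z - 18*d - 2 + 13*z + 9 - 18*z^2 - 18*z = 4*d^2 - 16*d - 18*z^2 + z*(-14*d - 5) + 7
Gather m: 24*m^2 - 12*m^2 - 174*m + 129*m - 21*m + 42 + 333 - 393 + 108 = 12*m^2 - 66*m + 90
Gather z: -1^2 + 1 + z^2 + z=z^2 + z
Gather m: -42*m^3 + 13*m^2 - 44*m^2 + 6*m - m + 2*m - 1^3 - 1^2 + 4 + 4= -42*m^3 - 31*m^2 + 7*m + 6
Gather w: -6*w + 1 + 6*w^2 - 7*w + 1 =6*w^2 - 13*w + 2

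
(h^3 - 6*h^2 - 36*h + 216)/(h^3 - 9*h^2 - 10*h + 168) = (h^2 - 36)/(h^2 - 3*h - 28)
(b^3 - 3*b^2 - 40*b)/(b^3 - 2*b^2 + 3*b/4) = 4*(b^2 - 3*b - 40)/(4*b^2 - 8*b + 3)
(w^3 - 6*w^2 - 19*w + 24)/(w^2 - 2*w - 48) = (w^2 + 2*w - 3)/(w + 6)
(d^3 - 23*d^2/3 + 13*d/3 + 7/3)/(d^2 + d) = (3*d^3 - 23*d^2 + 13*d + 7)/(3*d*(d + 1))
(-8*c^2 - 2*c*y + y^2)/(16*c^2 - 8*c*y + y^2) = (2*c + y)/(-4*c + y)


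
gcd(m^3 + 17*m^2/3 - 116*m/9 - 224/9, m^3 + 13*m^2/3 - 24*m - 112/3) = m^2 + 25*m/3 + 28/3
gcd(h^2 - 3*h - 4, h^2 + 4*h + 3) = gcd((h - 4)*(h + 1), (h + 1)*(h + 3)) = h + 1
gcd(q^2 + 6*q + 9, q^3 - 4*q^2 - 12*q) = 1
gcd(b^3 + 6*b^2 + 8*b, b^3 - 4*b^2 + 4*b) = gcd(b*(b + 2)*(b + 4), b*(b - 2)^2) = b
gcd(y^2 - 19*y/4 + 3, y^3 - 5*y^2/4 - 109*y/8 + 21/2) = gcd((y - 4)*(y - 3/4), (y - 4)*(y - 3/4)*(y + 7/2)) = y^2 - 19*y/4 + 3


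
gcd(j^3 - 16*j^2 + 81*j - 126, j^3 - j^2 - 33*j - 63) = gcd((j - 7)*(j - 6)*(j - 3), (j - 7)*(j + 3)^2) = j - 7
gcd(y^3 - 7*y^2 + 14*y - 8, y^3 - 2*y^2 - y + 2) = y^2 - 3*y + 2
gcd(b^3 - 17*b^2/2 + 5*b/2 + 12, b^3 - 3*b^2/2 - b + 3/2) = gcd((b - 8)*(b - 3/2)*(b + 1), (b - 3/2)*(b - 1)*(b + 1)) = b^2 - b/2 - 3/2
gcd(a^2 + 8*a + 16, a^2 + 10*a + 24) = a + 4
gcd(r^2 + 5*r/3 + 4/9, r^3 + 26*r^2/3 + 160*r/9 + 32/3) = r + 4/3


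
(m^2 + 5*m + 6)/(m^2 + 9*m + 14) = (m + 3)/(m + 7)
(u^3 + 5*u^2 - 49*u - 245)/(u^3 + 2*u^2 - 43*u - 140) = (u + 7)/(u + 4)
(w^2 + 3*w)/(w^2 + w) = (w + 3)/(w + 1)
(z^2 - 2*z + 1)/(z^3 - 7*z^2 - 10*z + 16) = (z - 1)/(z^2 - 6*z - 16)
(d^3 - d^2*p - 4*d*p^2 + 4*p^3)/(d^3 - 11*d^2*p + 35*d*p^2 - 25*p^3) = (d^2 - 4*p^2)/(d^2 - 10*d*p + 25*p^2)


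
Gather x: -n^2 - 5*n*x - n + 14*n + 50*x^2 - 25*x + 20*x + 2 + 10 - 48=-n^2 + 13*n + 50*x^2 + x*(-5*n - 5) - 36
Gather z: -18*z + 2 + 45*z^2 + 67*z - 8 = 45*z^2 + 49*z - 6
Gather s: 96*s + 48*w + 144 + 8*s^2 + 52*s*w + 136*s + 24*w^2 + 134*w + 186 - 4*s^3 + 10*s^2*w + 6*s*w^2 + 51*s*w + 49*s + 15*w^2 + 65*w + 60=-4*s^3 + s^2*(10*w + 8) + s*(6*w^2 + 103*w + 281) + 39*w^2 + 247*w + 390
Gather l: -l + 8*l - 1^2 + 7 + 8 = 7*l + 14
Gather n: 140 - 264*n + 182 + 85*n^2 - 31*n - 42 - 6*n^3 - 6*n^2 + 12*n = -6*n^3 + 79*n^2 - 283*n + 280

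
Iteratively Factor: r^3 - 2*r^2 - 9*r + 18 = (r - 2)*(r^2 - 9) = (r - 3)*(r - 2)*(r + 3)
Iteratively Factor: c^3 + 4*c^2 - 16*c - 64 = (c + 4)*(c^2 - 16) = (c + 4)^2*(c - 4)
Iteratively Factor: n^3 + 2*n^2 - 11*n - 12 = (n + 4)*(n^2 - 2*n - 3) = (n - 3)*(n + 4)*(n + 1)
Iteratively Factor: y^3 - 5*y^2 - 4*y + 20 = (y + 2)*(y^2 - 7*y + 10) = (y - 5)*(y + 2)*(y - 2)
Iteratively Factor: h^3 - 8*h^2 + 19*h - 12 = (h - 3)*(h^2 - 5*h + 4) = (h - 4)*(h - 3)*(h - 1)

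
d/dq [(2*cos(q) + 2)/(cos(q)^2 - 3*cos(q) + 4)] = 2*(cos(q)^2 + 2*cos(q) - 7)*sin(q)/(cos(q)^2 - 3*cos(q) + 4)^2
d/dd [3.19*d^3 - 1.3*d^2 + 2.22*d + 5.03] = 9.57*d^2 - 2.6*d + 2.22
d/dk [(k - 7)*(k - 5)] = 2*k - 12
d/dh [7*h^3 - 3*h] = 21*h^2 - 3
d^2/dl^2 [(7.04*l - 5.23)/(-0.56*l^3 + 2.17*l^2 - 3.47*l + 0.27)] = (-13.246464*l^5 + 71.011584*l^4 - 140.628992*l^3 + 195.969522*l^2 - 206.79519*l + 106.627748)/(0.175616*l^9 - 2.041536*l^8 + 11.175528*l^7 - 35.772793*l^6 + 71.216985*l^5 - 85.348452*l^4 + 54.102833*l^3 - 10.227708*l^2 + 0.758889*l - 0.019683)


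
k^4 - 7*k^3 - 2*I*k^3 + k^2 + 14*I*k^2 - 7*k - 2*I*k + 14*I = (k - 7)*(k - 2*I)*(k - I)*(k + I)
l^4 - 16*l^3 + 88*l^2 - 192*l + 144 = (l - 6)^2*(l - 2)^2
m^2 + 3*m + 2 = (m + 1)*(m + 2)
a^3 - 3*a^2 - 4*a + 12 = (a - 3)*(a - 2)*(a + 2)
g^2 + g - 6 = (g - 2)*(g + 3)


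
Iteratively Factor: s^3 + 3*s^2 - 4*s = (s - 1)*(s^2 + 4*s) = s*(s - 1)*(s + 4)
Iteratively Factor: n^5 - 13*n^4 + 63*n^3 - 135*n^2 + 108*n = (n - 3)*(n^4 - 10*n^3 + 33*n^2 - 36*n) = (n - 3)^2*(n^3 - 7*n^2 + 12*n) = (n - 3)^3*(n^2 - 4*n) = (n - 4)*(n - 3)^3*(n)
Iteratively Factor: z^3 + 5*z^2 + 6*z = (z + 2)*(z^2 + 3*z) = z*(z + 2)*(z + 3)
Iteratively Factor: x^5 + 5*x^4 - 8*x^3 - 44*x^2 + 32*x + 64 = (x - 2)*(x^4 + 7*x^3 + 6*x^2 - 32*x - 32) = (x - 2)*(x + 4)*(x^3 + 3*x^2 - 6*x - 8) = (x - 2)^2*(x + 4)*(x^2 + 5*x + 4) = (x - 2)^2*(x + 4)^2*(x + 1)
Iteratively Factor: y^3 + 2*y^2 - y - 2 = (y + 2)*(y^2 - 1) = (y - 1)*(y + 2)*(y + 1)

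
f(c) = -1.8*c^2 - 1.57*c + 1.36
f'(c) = -3.6*c - 1.57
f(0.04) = 1.29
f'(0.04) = -1.71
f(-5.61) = -46.48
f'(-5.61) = 18.63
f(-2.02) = -2.81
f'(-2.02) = 5.70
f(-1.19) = 0.68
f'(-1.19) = 2.71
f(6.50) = -84.90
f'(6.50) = -24.97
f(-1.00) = 1.13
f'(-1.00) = 2.03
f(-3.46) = -14.76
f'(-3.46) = 10.89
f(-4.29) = -25.03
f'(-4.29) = 13.87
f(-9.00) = -130.31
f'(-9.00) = 30.83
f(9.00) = -158.57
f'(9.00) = -33.97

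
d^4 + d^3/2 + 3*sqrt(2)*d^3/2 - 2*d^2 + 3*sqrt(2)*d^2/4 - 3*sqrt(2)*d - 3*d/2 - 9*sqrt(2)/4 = (d - 3/2)*(d + 1)^2*(d + 3*sqrt(2)/2)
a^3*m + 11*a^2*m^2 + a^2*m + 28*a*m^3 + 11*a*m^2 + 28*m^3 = (a + 4*m)*(a + 7*m)*(a*m + m)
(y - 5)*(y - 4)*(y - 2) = y^3 - 11*y^2 + 38*y - 40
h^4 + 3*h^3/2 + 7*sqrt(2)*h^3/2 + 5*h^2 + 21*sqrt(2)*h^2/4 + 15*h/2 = h*(h + 3/2)*(h + sqrt(2))*(h + 5*sqrt(2)/2)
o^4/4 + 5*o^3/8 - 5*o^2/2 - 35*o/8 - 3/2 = (o/4 + 1)*(o - 3)*(o + 1/2)*(o + 1)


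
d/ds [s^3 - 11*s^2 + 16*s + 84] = 3*s^2 - 22*s + 16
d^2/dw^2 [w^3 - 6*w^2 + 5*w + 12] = 6*w - 12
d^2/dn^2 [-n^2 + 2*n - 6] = -2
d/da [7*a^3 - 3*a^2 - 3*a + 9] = 21*a^2 - 6*a - 3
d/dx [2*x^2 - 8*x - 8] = 4*x - 8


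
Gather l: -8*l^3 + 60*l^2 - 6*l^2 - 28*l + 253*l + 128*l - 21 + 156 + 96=-8*l^3 + 54*l^2 + 353*l + 231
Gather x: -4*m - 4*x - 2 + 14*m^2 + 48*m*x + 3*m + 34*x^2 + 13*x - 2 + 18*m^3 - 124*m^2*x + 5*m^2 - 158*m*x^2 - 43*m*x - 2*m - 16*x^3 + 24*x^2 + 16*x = 18*m^3 + 19*m^2 - 3*m - 16*x^3 + x^2*(58 - 158*m) + x*(-124*m^2 + 5*m + 25) - 4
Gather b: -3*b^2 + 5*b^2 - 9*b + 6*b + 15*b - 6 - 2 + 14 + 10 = 2*b^2 + 12*b + 16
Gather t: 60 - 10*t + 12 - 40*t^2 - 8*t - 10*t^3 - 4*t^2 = -10*t^3 - 44*t^2 - 18*t + 72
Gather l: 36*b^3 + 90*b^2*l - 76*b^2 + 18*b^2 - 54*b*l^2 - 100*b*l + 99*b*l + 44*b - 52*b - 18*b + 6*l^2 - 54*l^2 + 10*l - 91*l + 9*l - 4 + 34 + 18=36*b^3 - 58*b^2 - 26*b + l^2*(-54*b - 48) + l*(90*b^2 - b - 72) + 48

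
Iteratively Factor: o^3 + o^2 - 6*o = (o)*(o^2 + o - 6) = o*(o + 3)*(o - 2)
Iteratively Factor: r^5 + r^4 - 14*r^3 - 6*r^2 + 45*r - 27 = (r - 1)*(r^4 + 2*r^3 - 12*r^2 - 18*r + 27) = (r - 1)*(r + 3)*(r^3 - r^2 - 9*r + 9) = (r - 1)^2*(r + 3)*(r^2 - 9) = (r - 1)^2*(r + 3)^2*(r - 3)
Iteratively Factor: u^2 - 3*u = (u - 3)*(u)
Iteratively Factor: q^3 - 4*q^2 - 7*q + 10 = (q - 5)*(q^2 + q - 2) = (q - 5)*(q - 1)*(q + 2)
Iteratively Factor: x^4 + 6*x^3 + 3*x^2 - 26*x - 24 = (x + 1)*(x^3 + 5*x^2 - 2*x - 24) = (x + 1)*(x + 3)*(x^2 + 2*x - 8) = (x + 1)*(x + 3)*(x + 4)*(x - 2)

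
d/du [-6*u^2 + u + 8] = 1 - 12*u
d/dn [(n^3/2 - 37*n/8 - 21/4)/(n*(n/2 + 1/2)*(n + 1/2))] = 3*(4*n^4 + 52*n^3 + 121*n^2 + 84*n + 14)/(2*n^2*(4*n^4 + 12*n^3 + 13*n^2 + 6*n + 1))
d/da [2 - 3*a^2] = -6*a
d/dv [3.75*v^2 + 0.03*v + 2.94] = 7.5*v + 0.03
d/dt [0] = 0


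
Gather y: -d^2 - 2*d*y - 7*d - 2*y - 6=-d^2 - 7*d + y*(-2*d - 2) - 6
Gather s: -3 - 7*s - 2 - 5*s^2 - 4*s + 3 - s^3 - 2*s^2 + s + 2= -s^3 - 7*s^2 - 10*s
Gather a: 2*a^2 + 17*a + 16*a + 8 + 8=2*a^2 + 33*a + 16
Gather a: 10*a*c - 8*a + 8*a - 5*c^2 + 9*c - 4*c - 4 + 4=10*a*c - 5*c^2 + 5*c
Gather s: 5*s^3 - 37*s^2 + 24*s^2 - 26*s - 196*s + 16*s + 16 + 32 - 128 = 5*s^3 - 13*s^2 - 206*s - 80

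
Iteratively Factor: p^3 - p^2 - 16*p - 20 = (p + 2)*(p^2 - 3*p - 10) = (p - 5)*(p + 2)*(p + 2)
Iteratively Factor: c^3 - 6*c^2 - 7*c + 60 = (c + 3)*(c^2 - 9*c + 20) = (c - 5)*(c + 3)*(c - 4)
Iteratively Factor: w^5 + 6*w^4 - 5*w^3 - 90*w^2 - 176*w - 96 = (w + 2)*(w^4 + 4*w^3 - 13*w^2 - 64*w - 48) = (w + 1)*(w + 2)*(w^3 + 3*w^2 - 16*w - 48) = (w - 4)*(w + 1)*(w + 2)*(w^2 + 7*w + 12) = (w - 4)*(w + 1)*(w + 2)*(w + 4)*(w + 3)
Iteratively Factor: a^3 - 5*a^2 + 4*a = (a - 4)*(a^2 - a) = a*(a - 4)*(a - 1)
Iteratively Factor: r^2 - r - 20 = (r + 4)*(r - 5)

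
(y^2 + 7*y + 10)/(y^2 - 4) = (y + 5)/(y - 2)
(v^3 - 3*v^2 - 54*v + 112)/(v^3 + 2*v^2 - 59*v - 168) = (v - 2)/(v + 3)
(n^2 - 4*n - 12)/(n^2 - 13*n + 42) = (n + 2)/(n - 7)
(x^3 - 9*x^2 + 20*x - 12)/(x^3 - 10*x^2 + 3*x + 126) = (x^2 - 3*x + 2)/(x^2 - 4*x - 21)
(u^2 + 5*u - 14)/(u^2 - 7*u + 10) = (u + 7)/(u - 5)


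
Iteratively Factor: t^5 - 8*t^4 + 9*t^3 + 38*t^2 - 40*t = (t - 1)*(t^4 - 7*t^3 + 2*t^2 + 40*t) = (t - 5)*(t - 1)*(t^3 - 2*t^2 - 8*t) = (t - 5)*(t - 4)*(t - 1)*(t^2 + 2*t) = (t - 5)*(t - 4)*(t - 1)*(t + 2)*(t)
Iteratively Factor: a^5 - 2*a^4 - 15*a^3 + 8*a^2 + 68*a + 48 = (a - 4)*(a^4 + 2*a^3 - 7*a^2 - 20*a - 12) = (a - 4)*(a + 2)*(a^3 - 7*a - 6) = (a - 4)*(a - 3)*(a + 2)*(a^2 + 3*a + 2) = (a - 4)*(a - 3)*(a + 2)^2*(a + 1)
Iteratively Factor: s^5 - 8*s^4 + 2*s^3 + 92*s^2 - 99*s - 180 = (s + 1)*(s^4 - 9*s^3 + 11*s^2 + 81*s - 180) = (s - 3)*(s + 1)*(s^3 - 6*s^2 - 7*s + 60) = (s - 4)*(s - 3)*(s + 1)*(s^2 - 2*s - 15) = (s - 5)*(s - 4)*(s - 3)*(s + 1)*(s + 3)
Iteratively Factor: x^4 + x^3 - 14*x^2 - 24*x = (x + 3)*(x^3 - 2*x^2 - 8*x) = x*(x + 3)*(x^2 - 2*x - 8) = x*(x + 2)*(x + 3)*(x - 4)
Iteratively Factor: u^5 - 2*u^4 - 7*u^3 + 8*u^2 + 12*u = (u)*(u^4 - 2*u^3 - 7*u^2 + 8*u + 12) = u*(u - 3)*(u^3 + u^2 - 4*u - 4) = u*(u - 3)*(u + 2)*(u^2 - u - 2) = u*(u - 3)*(u - 2)*(u + 2)*(u + 1)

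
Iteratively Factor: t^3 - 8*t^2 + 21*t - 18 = (t - 3)*(t^2 - 5*t + 6) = (t - 3)^2*(t - 2)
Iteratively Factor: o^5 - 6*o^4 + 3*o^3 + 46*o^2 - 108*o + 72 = (o - 2)*(o^4 - 4*o^3 - 5*o^2 + 36*o - 36) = (o - 3)*(o - 2)*(o^3 - o^2 - 8*o + 12) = (o - 3)*(o - 2)^2*(o^2 + o - 6) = (o - 3)*(o - 2)^2*(o + 3)*(o - 2)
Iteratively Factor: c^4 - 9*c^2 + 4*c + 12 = (c + 1)*(c^3 - c^2 - 8*c + 12) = (c + 1)*(c + 3)*(c^2 - 4*c + 4) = (c - 2)*(c + 1)*(c + 3)*(c - 2)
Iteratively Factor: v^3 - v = (v - 1)*(v^2 + v) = (v - 1)*(v + 1)*(v)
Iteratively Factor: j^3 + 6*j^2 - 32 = (j + 4)*(j^2 + 2*j - 8) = (j - 2)*(j + 4)*(j + 4)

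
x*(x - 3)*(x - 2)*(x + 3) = x^4 - 2*x^3 - 9*x^2 + 18*x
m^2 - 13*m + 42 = (m - 7)*(m - 6)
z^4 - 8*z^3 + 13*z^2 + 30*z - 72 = (z - 4)*(z - 3)^2*(z + 2)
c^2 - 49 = (c - 7)*(c + 7)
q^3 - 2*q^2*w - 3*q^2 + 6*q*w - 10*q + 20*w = (q - 5)*(q + 2)*(q - 2*w)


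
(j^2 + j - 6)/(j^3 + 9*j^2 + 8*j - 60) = (j + 3)/(j^2 + 11*j + 30)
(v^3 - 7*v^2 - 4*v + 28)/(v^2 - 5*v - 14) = v - 2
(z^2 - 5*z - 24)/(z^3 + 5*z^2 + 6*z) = (z - 8)/(z*(z + 2))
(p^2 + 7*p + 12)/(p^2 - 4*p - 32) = (p + 3)/(p - 8)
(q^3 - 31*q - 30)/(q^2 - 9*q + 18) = (q^2 + 6*q + 5)/(q - 3)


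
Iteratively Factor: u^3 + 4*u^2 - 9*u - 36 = (u + 4)*(u^2 - 9) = (u - 3)*(u + 4)*(u + 3)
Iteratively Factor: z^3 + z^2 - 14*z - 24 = (z - 4)*(z^2 + 5*z + 6) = (z - 4)*(z + 2)*(z + 3)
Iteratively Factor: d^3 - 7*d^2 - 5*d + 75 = (d + 3)*(d^2 - 10*d + 25) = (d - 5)*(d + 3)*(d - 5)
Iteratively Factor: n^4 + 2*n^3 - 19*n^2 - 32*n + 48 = (n + 3)*(n^3 - n^2 - 16*n + 16) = (n - 1)*(n + 3)*(n^2 - 16) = (n - 4)*(n - 1)*(n + 3)*(n + 4)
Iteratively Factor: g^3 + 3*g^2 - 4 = (g + 2)*(g^2 + g - 2) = (g - 1)*(g + 2)*(g + 2)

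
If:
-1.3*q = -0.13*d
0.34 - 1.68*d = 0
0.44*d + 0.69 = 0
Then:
No Solution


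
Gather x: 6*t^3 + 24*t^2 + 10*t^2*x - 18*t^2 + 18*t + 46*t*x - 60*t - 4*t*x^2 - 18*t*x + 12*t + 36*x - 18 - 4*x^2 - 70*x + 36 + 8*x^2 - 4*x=6*t^3 + 6*t^2 - 30*t + x^2*(4 - 4*t) + x*(10*t^2 + 28*t - 38) + 18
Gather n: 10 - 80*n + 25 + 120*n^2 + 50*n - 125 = 120*n^2 - 30*n - 90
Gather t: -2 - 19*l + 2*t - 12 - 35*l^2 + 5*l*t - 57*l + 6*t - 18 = -35*l^2 - 76*l + t*(5*l + 8) - 32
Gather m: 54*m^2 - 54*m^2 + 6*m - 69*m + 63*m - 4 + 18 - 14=0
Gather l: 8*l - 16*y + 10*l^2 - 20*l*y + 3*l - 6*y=10*l^2 + l*(11 - 20*y) - 22*y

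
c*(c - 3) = c^2 - 3*c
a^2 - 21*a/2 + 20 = (a - 8)*(a - 5/2)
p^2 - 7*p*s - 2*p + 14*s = (p - 2)*(p - 7*s)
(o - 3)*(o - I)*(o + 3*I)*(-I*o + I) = -I*o^4 + 2*o^3 + 4*I*o^3 - 8*o^2 - 6*I*o^2 + 6*o + 12*I*o - 9*I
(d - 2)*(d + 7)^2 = d^3 + 12*d^2 + 21*d - 98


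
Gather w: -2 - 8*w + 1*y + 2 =-8*w + y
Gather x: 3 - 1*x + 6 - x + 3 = 12 - 2*x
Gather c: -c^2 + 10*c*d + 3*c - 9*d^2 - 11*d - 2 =-c^2 + c*(10*d + 3) - 9*d^2 - 11*d - 2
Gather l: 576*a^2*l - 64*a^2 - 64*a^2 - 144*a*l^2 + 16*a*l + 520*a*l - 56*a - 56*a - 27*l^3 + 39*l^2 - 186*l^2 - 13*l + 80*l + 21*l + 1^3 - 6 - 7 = -128*a^2 - 112*a - 27*l^3 + l^2*(-144*a - 147) + l*(576*a^2 + 536*a + 88) - 12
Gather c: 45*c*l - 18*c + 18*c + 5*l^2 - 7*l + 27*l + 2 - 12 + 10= 45*c*l + 5*l^2 + 20*l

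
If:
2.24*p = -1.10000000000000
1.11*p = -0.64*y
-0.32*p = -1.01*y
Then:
No Solution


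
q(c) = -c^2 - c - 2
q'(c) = -2*c - 1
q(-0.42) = -1.76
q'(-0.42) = -0.16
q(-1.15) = -2.17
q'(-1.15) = 1.30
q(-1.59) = -2.94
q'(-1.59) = 2.18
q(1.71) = -6.63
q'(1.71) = -4.42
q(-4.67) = -19.14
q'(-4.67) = 8.34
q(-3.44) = -10.39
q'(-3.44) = 5.88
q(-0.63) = -1.77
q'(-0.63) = 0.26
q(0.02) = -2.02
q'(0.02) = -1.04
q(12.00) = -158.00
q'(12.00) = -25.00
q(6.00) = -44.00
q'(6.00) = -13.00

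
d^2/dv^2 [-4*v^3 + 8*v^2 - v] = 16 - 24*v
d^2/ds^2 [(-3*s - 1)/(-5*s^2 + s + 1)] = 2*((-45*s - 2)*(-5*s^2 + s + 1) - (3*s + 1)*(10*s - 1)^2)/(-5*s^2 + s + 1)^3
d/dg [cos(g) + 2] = -sin(g)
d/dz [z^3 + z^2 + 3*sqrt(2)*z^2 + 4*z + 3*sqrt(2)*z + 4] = 3*z^2 + 2*z + 6*sqrt(2)*z + 4 + 3*sqrt(2)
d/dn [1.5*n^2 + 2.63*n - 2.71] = 3.0*n + 2.63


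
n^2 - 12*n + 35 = (n - 7)*(n - 5)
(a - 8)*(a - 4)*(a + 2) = a^3 - 10*a^2 + 8*a + 64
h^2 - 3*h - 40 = (h - 8)*(h + 5)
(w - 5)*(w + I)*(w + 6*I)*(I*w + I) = I*w^4 - 7*w^3 - 4*I*w^3 + 28*w^2 - 11*I*w^2 + 35*w + 24*I*w + 30*I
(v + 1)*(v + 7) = v^2 + 8*v + 7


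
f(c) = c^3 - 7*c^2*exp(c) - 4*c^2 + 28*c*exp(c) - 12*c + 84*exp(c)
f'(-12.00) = 515.99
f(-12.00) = -2160.01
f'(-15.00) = 783.00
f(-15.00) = -4095.00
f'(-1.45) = 23.97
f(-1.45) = 12.67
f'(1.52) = 518.21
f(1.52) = 480.75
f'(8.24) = -939389.19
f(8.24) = -608271.71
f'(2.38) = 1127.70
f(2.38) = 1161.49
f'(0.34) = 148.53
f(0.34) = 125.75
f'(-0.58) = 50.49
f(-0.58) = 42.04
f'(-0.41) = 61.52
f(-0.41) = 51.53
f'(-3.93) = 64.77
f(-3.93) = -77.95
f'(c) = -7*c^2*exp(c) + 3*c^2 + 14*c*exp(c) - 8*c + 112*exp(c) - 12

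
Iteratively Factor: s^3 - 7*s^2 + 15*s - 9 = (s - 3)*(s^2 - 4*s + 3) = (s - 3)*(s - 1)*(s - 3)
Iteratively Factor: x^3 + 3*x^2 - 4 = (x + 2)*(x^2 + x - 2) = (x + 2)^2*(x - 1)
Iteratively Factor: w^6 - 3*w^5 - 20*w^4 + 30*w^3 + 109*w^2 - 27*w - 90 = (w - 3)*(w^5 - 20*w^3 - 30*w^2 + 19*w + 30) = (w - 3)*(w - 1)*(w^4 + w^3 - 19*w^2 - 49*w - 30) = (w - 3)*(w - 1)*(w + 1)*(w^3 - 19*w - 30) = (w - 3)*(w - 1)*(w + 1)*(w + 2)*(w^2 - 2*w - 15) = (w - 5)*(w - 3)*(w - 1)*(w + 1)*(w + 2)*(w + 3)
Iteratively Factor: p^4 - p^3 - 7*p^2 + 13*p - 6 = (p - 1)*(p^3 - 7*p + 6) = (p - 2)*(p - 1)*(p^2 + 2*p - 3) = (p - 2)*(p - 1)^2*(p + 3)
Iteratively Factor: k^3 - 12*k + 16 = (k - 2)*(k^2 + 2*k - 8) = (k - 2)^2*(k + 4)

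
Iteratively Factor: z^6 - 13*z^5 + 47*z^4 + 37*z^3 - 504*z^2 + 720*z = (z - 4)*(z^5 - 9*z^4 + 11*z^3 + 81*z^2 - 180*z) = (z - 4)*(z + 3)*(z^4 - 12*z^3 + 47*z^2 - 60*z) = (z - 4)*(z - 3)*(z + 3)*(z^3 - 9*z^2 + 20*z) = (z - 4)^2*(z - 3)*(z + 3)*(z^2 - 5*z) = z*(z - 4)^2*(z - 3)*(z + 3)*(z - 5)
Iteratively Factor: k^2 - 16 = (k - 4)*(k + 4)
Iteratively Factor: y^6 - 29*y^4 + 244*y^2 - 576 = (y + 4)*(y^5 - 4*y^4 - 13*y^3 + 52*y^2 + 36*y - 144) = (y + 3)*(y + 4)*(y^4 - 7*y^3 + 8*y^2 + 28*y - 48) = (y - 3)*(y + 3)*(y + 4)*(y^3 - 4*y^2 - 4*y + 16) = (y - 3)*(y + 2)*(y + 3)*(y + 4)*(y^2 - 6*y + 8) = (y - 3)*(y - 2)*(y + 2)*(y + 3)*(y + 4)*(y - 4)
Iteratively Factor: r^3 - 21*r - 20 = (r - 5)*(r^2 + 5*r + 4) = (r - 5)*(r + 4)*(r + 1)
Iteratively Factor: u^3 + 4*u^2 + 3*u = (u)*(u^2 + 4*u + 3) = u*(u + 3)*(u + 1)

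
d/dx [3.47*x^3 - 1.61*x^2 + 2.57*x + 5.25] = 10.41*x^2 - 3.22*x + 2.57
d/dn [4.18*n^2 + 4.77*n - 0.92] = 8.36*n + 4.77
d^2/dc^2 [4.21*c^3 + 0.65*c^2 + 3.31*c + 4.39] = 25.26*c + 1.3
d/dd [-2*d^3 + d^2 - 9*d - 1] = -6*d^2 + 2*d - 9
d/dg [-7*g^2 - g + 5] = -14*g - 1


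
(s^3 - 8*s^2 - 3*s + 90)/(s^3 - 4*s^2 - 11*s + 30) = (s - 6)/(s - 2)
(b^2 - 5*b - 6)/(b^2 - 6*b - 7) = (b - 6)/(b - 7)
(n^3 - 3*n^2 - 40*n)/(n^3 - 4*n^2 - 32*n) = (n + 5)/(n + 4)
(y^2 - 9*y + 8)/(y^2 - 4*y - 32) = (y - 1)/(y + 4)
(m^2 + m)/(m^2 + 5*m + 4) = m/(m + 4)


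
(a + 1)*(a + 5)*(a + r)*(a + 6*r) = a^4 + 7*a^3*r + 6*a^3 + 6*a^2*r^2 + 42*a^2*r + 5*a^2 + 36*a*r^2 + 35*a*r + 30*r^2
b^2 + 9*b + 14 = (b + 2)*(b + 7)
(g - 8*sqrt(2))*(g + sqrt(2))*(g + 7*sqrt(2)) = g^3 - 114*g - 112*sqrt(2)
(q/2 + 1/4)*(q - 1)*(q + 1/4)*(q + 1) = q^4/2 + 3*q^3/8 - 7*q^2/16 - 3*q/8 - 1/16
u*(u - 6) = u^2 - 6*u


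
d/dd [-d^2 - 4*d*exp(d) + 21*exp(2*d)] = -4*d*exp(d) - 2*d + 42*exp(2*d) - 4*exp(d)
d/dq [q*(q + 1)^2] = (q + 1)*(3*q + 1)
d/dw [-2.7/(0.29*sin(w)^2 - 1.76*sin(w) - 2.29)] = (1.566*sin(w) - 4.752)*cos(w)/(-0.29*sin(w)^2 + 1.76*sin(w) + 2.29)^2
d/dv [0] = 0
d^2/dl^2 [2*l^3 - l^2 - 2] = 12*l - 2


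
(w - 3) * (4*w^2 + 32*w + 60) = 4*w^3 + 20*w^2 - 36*w - 180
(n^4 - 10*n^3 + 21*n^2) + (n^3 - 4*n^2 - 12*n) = n^4 - 9*n^3 + 17*n^2 - 12*n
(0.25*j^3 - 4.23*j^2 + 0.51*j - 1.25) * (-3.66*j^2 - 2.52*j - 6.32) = -0.915*j^5 + 14.8518*j^4 + 7.213*j^3 + 30.0234*j^2 - 0.0732000000000004*j + 7.9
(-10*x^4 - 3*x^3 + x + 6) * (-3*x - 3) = 30*x^5 + 39*x^4 + 9*x^3 - 3*x^2 - 21*x - 18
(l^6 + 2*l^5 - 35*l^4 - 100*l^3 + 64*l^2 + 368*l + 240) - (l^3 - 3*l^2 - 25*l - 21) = l^6 + 2*l^5 - 35*l^4 - 101*l^3 + 67*l^2 + 393*l + 261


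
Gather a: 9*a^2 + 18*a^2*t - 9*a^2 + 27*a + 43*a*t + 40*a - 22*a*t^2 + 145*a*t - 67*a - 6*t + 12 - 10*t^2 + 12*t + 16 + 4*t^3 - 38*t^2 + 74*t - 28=18*a^2*t + a*(-22*t^2 + 188*t) + 4*t^3 - 48*t^2 + 80*t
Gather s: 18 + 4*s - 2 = 4*s + 16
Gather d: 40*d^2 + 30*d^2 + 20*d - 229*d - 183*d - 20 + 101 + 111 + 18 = 70*d^2 - 392*d + 210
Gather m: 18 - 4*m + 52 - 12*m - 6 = 64 - 16*m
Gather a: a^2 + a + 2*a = a^2 + 3*a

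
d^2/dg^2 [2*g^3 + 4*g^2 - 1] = 12*g + 8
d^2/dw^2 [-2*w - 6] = 0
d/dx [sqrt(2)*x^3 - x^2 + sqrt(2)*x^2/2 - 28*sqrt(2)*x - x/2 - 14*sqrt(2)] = 3*sqrt(2)*x^2 - 2*x + sqrt(2)*x - 28*sqrt(2) - 1/2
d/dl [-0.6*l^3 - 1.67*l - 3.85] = -1.8*l^2 - 1.67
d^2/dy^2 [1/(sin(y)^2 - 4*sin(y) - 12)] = 2*(-2*sin(y)^4 + 6*sin(y)^3 - 29*sin(y)^2 + 12*sin(y) + 28)/((sin(y) - 6)^3*(sin(y) + 2)^3)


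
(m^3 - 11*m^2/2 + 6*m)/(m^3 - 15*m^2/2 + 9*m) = (m - 4)/(m - 6)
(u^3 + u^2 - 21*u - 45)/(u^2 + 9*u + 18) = (u^2 - 2*u - 15)/(u + 6)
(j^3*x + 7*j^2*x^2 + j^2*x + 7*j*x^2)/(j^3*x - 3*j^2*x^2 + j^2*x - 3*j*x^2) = (-j - 7*x)/(-j + 3*x)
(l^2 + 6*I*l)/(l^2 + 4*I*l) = (l + 6*I)/(l + 4*I)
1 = 1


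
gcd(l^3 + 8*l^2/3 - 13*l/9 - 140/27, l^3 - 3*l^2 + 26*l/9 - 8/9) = l - 4/3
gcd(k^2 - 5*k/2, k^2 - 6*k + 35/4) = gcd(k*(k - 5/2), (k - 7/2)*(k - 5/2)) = k - 5/2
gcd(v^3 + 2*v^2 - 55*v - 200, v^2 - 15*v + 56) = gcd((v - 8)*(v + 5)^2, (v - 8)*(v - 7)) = v - 8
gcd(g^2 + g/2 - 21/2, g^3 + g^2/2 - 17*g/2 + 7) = g + 7/2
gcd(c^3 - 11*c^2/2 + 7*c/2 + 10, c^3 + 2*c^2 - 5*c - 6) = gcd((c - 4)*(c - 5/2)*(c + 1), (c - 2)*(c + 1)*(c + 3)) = c + 1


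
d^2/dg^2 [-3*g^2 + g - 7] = -6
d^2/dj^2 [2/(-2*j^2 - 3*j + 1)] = 4*(4*j^2 + 6*j - (4*j + 3)^2 - 2)/(2*j^2 + 3*j - 1)^3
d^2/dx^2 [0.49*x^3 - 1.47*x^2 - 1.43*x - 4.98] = 2.94*x - 2.94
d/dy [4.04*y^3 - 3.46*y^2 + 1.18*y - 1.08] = 12.12*y^2 - 6.92*y + 1.18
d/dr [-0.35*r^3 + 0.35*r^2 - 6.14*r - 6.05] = -1.05*r^2 + 0.7*r - 6.14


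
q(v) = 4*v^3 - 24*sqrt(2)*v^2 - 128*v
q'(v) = 12*v^2 - 48*sqrt(2)*v - 128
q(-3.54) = -149.66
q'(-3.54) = 262.68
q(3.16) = -617.18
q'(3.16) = -222.68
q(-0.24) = 28.71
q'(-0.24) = -111.02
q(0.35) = -48.79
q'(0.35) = -150.29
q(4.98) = -985.17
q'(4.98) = -168.45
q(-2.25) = 70.61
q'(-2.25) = 85.49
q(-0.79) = 77.97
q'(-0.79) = -66.88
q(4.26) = -851.99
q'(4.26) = -199.41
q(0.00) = 0.00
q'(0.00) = -128.00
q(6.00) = -1125.88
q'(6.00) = -103.29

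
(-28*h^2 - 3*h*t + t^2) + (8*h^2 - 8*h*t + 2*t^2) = -20*h^2 - 11*h*t + 3*t^2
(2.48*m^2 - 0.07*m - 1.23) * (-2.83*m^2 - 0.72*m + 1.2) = -7.0184*m^4 - 1.5875*m^3 + 6.5073*m^2 + 0.8016*m - 1.476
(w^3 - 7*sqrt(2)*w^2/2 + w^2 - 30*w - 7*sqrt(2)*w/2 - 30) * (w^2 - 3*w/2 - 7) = w^5 - 7*sqrt(2)*w^4/2 - w^4/2 - 77*w^3/2 + 7*sqrt(2)*w^3/4 + 8*w^2 + 119*sqrt(2)*w^2/4 + 49*sqrt(2)*w/2 + 255*w + 210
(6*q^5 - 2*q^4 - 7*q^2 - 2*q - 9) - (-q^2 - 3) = 6*q^5 - 2*q^4 - 6*q^2 - 2*q - 6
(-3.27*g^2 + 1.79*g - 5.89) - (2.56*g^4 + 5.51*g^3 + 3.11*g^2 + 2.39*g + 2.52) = -2.56*g^4 - 5.51*g^3 - 6.38*g^2 - 0.6*g - 8.41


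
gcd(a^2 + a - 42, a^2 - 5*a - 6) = a - 6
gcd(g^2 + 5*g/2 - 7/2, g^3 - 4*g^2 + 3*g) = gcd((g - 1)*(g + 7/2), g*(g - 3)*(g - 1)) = g - 1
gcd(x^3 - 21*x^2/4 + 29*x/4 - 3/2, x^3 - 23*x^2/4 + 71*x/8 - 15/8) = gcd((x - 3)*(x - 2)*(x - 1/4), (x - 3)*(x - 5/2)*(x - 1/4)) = x^2 - 13*x/4 + 3/4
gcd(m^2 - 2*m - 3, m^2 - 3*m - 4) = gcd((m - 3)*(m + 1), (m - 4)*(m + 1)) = m + 1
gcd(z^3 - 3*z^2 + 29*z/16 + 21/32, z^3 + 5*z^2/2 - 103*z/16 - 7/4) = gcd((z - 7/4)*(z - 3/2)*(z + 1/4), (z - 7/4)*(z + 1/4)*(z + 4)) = z^2 - 3*z/2 - 7/16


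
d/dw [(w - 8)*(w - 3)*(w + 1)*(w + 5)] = 4*w^3 - 15*w^2 - 74*w + 89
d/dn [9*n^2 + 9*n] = 18*n + 9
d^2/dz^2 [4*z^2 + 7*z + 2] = 8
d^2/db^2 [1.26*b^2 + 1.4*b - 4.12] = 2.52000000000000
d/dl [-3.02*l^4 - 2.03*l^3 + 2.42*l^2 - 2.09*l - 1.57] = -12.08*l^3 - 6.09*l^2 + 4.84*l - 2.09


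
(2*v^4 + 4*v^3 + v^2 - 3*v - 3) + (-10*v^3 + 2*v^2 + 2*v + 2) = 2*v^4 - 6*v^3 + 3*v^2 - v - 1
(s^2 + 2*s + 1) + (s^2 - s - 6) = 2*s^2 + s - 5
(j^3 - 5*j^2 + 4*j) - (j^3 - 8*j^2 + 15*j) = 3*j^2 - 11*j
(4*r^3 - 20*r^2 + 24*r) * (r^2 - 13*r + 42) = 4*r^5 - 72*r^4 + 452*r^3 - 1152*r^2 + 1008*r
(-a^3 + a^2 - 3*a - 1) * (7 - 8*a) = 8*a^4 - 15*a^3 + 31*a^2 - 13*a - 7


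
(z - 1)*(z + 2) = z^2 + z - 2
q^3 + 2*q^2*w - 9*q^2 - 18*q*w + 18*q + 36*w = (q - 6)*(q - 3)*(q + 2*w)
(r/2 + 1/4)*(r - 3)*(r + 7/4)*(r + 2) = r^4/2 + 5*r^3/8 - 59*r^2/16 - 115*r/16 - 21/8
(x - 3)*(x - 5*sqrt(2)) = x^2 - 5*sqrt(2)*x - 3*x + 15*sqrt(2)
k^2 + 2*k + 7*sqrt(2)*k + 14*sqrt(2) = (k + 2)*(k + 7*sqrt(2))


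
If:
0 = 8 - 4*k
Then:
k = 2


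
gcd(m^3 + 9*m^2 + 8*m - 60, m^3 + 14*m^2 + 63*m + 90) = m^2 + 11*m + 30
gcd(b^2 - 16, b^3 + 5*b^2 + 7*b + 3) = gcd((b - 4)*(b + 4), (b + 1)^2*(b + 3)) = 1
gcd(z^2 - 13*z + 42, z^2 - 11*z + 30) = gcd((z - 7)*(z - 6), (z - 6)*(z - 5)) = z - 6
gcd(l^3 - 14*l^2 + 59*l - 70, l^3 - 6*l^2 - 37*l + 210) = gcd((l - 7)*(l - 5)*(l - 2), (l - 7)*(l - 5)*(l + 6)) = l^2 - 12*l + 35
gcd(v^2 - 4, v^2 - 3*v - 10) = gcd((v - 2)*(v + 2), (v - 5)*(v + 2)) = v + 2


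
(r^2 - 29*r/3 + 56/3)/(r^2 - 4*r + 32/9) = 3*(r - 7)/(3*r - 4)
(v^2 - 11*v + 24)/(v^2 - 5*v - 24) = (v - 3)/(v + 3)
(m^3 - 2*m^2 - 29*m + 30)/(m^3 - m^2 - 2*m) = (-m^3 + 2*m^2 + 29*m - 30)/(m*(-m^2 + m + 2))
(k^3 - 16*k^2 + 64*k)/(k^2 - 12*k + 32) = k*(k - 8)/(k - 4)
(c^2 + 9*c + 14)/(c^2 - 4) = (c + 7)/(c - 2)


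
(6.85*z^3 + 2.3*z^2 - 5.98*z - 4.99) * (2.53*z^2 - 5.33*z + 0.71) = 17.3305*z^5 - 30.6915*z^4 - 22.5249*z^3 + 20.8817*z^2 + 22.3509*z - 3.5429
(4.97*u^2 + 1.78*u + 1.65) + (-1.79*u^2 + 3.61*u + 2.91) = 3.18*u^2 + 5.39*u + 4.56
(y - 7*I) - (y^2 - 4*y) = -y^2 + 5*y - 7*I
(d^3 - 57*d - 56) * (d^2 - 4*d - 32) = d^5 - 4*d^4 - 89*d^3 + 172*d^2 + 2048*d + 1792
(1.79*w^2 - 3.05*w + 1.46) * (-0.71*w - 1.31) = -1.2709*w^3 - 0.1794*w^2 + 2.9589*w - 1.9126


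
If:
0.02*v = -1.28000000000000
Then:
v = -64.00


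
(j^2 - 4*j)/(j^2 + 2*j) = (j - 4)/(j + 2)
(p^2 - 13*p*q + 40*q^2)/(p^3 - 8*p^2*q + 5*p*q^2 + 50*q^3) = (p - 8*q)/(p^2 - 3*p*q - 10*q^2)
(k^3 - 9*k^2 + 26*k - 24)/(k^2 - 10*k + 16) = (k^2 - 7*k + 12)/(k - 8)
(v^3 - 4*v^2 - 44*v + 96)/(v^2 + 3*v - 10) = (v^2 - 2*v - 48)/(v + 5)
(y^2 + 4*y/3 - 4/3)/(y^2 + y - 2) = (y - 2/3)/(y - 1)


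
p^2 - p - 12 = (p - 4)*(p + 3)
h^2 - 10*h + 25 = (h - 5)^2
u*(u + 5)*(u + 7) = u^3 + 12*u^2 + 35*u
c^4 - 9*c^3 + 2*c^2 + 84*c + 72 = (c - 6)^2*(c + 1)*(c + 2)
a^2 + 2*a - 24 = (a - 4)*(a + 6)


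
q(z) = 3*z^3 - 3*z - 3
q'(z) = 9*z^2 - 3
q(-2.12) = -25.22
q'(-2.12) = 37.45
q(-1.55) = -9.52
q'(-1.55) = 18.62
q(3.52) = 117.28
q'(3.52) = 108.51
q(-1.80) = -15.10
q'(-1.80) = 26.16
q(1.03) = -2.81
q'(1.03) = 6.55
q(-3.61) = -133.31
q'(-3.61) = 114.29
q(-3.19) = -90.82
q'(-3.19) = 88.58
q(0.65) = -4.13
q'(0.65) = 0.80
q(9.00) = 2157.00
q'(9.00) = 726.00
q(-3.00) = -75.00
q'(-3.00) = 78.00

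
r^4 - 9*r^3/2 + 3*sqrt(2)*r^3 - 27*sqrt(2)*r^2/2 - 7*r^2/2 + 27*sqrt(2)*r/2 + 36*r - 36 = (r - 3)*(r - 3/2)*(r - sqrt(2))*(r + 4*sqrt(2))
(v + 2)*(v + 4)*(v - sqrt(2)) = v^3 - sqrt(2)*v^2 + 6*v^2 - 6*sqrt(2)*v + 8*v - 8*sqrt(2)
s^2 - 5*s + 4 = (s - 4)*(s - 1)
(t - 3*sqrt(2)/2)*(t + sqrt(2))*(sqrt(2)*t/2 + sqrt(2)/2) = sqrt(2)*t^3/2 - t^2/2 + sqrt(2)*t^2/2 - 3*sqrt(2)*t/2 - t/2 - 3*sqrt(2)/2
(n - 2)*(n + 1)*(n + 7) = n^3 + 6*n^2 - 9*n - 14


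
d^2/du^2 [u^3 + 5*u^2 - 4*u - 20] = 6*u + 10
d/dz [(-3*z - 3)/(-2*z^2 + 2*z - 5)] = 3*(-2*z^2 - 4*z + 7)/(4*z^4 - 8*z^3 + 24*z^2 - 20*z + 25)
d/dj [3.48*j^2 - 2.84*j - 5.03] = 6.96*j - 2.84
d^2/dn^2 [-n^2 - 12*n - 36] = -2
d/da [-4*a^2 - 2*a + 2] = -8*a - 2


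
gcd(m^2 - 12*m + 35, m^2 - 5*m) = m - 5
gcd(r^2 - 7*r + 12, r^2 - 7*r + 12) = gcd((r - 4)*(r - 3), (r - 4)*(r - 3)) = r^2 - 7*r + 12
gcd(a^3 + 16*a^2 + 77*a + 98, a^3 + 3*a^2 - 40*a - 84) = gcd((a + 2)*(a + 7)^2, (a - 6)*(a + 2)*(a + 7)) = a^2 + 9*a + 14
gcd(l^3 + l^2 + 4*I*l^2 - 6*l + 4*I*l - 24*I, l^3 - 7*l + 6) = l^2 + l - 6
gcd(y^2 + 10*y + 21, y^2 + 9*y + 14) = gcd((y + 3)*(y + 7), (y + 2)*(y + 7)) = y + 7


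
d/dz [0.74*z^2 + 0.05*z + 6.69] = 1.48*z + 0.05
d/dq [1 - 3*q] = -3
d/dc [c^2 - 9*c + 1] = 2*c - 9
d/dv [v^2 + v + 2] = 2*v + 1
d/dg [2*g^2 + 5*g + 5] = 4*g + 5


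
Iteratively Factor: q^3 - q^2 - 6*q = (q)*(q^2 - q - 6) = q*(q + 2)*(q - 3)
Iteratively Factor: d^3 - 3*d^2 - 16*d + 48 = (d + 4)*(d^2 - 7*d + 12) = (d - 4)*(d + 4)*(d - 3)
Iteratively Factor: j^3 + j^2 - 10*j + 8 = (j + 4)*(j^2 - 3*j + 2) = (j - 1)*(j + 4)*(j - 2)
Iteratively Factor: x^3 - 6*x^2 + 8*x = (x - 2)*(x^2 - 4*x) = (x - 4)*(x - 2)*(x)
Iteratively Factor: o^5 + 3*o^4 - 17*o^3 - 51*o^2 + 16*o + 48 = (o + 1)*(o^4 + 2*o^3 - 19*o^2 - 32*o + 48) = (o - 1)*(o + 1)*(o^3 + 3*o^2 - 16*o - 48) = (o - 1)*(o + 1)*(o + 3)*(o^2 - 16) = (o - 4)*(o - 1)*(o + 1)*(o + 3)*(o + 4)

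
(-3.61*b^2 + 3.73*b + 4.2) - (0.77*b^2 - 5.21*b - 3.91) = -4.38*b^2 + 8.94*b + 8.11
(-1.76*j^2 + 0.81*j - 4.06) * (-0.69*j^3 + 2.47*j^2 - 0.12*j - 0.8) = 1.2144*j^5 - 4.9061*j^4 + 5.0133*j^3 - 8.7174*j^2 - 0.1608*j + 3.248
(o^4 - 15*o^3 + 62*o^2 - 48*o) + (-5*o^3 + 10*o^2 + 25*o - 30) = o^4 - 20*o^3 + 72*o^2 - 23*o - 30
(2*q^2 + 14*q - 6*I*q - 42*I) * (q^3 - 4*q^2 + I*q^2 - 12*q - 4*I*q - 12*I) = 2*q^5 + 6*q^4 - 4*I*q^4 - 74*q^3 - 12*I*q^3 - 150*q^2 + 160*I*q^2 - 240*q + 336*I*q - 504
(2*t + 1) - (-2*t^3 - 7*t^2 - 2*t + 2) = 2*t^3 + 7*t^2 + 4*t - 1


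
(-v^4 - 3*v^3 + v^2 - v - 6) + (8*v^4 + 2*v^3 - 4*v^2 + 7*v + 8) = 7*v^4 - v^3 - 3*v^2 + 6*v + 2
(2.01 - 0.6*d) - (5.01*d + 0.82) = 1.19 - 5.61*d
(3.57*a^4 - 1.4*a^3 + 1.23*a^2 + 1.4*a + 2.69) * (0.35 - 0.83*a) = -2.9631*a^5 + 2.4115*a^4 - 1.5109*a^3 - 0.7315*a^2 - 1.7427*a + 0.9415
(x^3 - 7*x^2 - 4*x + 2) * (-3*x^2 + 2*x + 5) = -3*x^5 + 23*x^4 + 3*x^3 - 49*x^2 - 16*x + 10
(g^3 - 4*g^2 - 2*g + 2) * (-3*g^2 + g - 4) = -3*g^5 + 13*g^4 - 2*g^3 + 8*g^2 + 10*g - 8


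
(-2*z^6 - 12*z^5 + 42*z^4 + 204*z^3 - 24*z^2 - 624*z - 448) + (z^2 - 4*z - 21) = -2*z^6 - 12*z^5 + 42*z^4 + 204*z^3 - 23*z^2 - 628*z - 469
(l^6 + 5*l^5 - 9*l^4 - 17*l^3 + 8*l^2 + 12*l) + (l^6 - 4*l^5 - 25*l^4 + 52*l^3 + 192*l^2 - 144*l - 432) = 2*l^6 + l^5 - 34*l^4 + 35*l^3 + 200*l^2 - 132*l - 432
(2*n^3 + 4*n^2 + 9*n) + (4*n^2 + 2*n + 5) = 2*n^3 + 8*n^2 + 11*n + 5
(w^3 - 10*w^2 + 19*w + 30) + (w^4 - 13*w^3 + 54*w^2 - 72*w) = w^4 - 12*w^3 + 44*w^2 - 53*w + 30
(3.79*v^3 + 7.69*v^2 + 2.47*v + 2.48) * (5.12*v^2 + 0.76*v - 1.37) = 19.4048*v^5 + 42.2532*v^4 + 13.2985*v^3 + 4.0395*v^2 - 1.4991*v - 3.3976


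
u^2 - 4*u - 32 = (u - 8)*(u + 4)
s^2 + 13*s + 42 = (s + 6)*(s + 7)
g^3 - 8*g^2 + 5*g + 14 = (g - 7)*(g - 2)*(g + 1)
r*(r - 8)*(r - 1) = r^3 - 9*r^2 + 8*r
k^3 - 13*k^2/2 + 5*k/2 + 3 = (k - 6)*(k - 1)*(k + 1/2)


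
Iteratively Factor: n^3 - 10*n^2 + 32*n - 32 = (n - 4)*(n^2 - 6*n + 8) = (n - 4)^2*(n - 2)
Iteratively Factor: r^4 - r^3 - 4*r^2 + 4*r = (r - 1)*(r^3 - 4*r) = r*(r - 1)*(r^2 - 4) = r*(r - 1)*(r + 2)*(r - 2)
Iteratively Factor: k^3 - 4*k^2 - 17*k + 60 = (k + 4)*(k^2 - 8*k + 15) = (k - 5)*(k + 4)*(k - 3)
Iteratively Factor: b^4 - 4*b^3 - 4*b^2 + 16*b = (b + 2)*(b^3 - 6*b^2 + 8*b) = (b - 2)*(b + 2)*(b^2 - 4*b) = (b - 4)*(b - 2)*(b + 2)*(b)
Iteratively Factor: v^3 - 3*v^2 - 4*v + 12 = (v + 2)*(v^2 - 5*v + 6) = (v - 2)*(v + 2)*(v - 3)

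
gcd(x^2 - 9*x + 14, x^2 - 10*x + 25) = 1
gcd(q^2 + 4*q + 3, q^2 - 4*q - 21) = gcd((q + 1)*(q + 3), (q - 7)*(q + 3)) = q + 3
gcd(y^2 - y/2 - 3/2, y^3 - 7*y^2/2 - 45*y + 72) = y - 3/2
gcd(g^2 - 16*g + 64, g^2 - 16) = 1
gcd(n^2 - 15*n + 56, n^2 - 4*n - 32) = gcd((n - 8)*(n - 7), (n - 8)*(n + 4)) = n - 8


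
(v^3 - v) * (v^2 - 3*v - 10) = v^5 - 3*v^4 - 11*v^3 + 3*v^2 + 10*v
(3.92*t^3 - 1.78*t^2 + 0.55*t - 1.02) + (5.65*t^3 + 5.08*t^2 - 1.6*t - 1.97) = 9.57*t^3 + 3.3*t^2 - 1.05*t - 2.99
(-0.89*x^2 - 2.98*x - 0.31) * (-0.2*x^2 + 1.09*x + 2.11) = 0.178*x^4 - 0.3741*x^3 - 5.0641*x^2 - 6.6257*x - 0.6541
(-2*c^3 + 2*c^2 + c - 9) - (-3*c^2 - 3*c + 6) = -2*c^3 + 5*c^2 + 4*c - 15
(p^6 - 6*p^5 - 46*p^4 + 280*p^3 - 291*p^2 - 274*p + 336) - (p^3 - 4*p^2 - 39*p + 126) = p^6 - 6*p^5 - 46*p^4 + 279*p^3 - 287*p^2 - 235*p + 210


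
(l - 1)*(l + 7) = l^2 + 6*l - 7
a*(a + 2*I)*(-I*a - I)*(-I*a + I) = -a^4 - 2*I*a^3 + a^2 + 2*I*a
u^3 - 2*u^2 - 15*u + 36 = (u - 3)^2*(u + 4)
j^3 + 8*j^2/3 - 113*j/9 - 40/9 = (j - 8/3)*(j + 1/3)*(j + 5)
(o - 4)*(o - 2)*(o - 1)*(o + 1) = o^4 - 6*o^3 + 7*o^2 + 6*o - 8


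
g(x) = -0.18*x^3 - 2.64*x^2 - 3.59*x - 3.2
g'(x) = -0.54*x^2 - 5.28*x - 3.59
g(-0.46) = -2.09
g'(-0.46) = -1.28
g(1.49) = -15.01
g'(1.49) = -12.66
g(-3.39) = -14.36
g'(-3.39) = 8.10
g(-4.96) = -28.38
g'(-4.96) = 9.31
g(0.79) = -7.77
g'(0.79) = -8.10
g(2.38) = -29.12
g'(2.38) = -19.22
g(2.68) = -35.25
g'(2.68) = -21.62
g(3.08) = -44.56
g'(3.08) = -24.98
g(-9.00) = -53.51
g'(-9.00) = 0.19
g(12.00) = -737.48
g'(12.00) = -144.71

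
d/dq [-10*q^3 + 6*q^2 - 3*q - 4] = -30*q^2 + 12*q - 3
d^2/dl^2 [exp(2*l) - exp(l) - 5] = (4*exp(l) - 1)*exp(l)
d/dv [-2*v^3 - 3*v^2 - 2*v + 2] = -6*v^2 - 6*v - 2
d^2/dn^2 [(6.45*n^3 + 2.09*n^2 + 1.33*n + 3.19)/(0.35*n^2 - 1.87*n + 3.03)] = (-1.77635683940025e-15*n^5 + 1.06581410364015e-14*n^4 + 34.49122*n^3 - 230.23209*n^2 + 334.31091*n + 68.99222)/(0.042875*n^6 - 0.687225*n^5 + 4.78527*n^4 - 18.438013*n^3 + 41.426766*n^2 - 51.504849*n + 27.818127)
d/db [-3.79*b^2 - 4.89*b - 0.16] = -7.58*b - 4.89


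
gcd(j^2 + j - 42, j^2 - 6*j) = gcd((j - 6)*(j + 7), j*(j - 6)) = j - 6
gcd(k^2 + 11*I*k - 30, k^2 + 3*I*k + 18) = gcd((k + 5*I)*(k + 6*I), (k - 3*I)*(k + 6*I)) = k + 6*I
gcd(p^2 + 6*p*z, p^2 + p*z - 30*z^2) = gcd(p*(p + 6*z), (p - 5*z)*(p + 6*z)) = p + 6*z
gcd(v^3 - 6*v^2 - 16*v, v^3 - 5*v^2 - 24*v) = v^2 - 8*v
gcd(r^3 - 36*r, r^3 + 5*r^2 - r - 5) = 1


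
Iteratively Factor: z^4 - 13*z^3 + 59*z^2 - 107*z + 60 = (z - 3)*(z^3 - 10*z^2 + 29*z - 20) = (z - 3)*(z - 1)*(z^2 - 9*z + 20) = (z - 4)*(z - 3)*(z - 1)*(z - 5)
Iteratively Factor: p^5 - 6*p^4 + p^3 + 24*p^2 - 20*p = (p - 5)*(p^4 - p^3 - 4*p^2 + 4*p) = (p - 5)*(p + 2)*(p^3 - 3*p^2 + 2*p) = (p - 5)*(p - 2)*(p + 2)*(p^2 - p) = (p - 5)*(p - 2)*(p - 1)*(p + 2)*(p)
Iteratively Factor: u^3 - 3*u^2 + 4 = (u - 2)*(u^2 - u - 2) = (u - 2)*(u + 1)*(u - 2)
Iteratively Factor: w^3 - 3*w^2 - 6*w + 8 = (w - 4)*(w^2 + w - 2) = (w - 4)*(w + 2)*(w - 1)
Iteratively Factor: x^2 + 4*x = (x + 4)*(x)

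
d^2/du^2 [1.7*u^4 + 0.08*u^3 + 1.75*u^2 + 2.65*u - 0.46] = 20.4*u^2 + 0.48*u + 3.5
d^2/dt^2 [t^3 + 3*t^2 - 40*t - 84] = 6*t + 6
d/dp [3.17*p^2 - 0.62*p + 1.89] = 6.34*p - 0.62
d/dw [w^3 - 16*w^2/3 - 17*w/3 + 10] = 3*w^2 - 32*w/3 - 17/3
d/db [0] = 0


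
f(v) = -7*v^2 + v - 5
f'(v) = 1 - 14*v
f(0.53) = -6.44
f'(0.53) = -6.42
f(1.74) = -24.45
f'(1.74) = -23.36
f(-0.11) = -5.19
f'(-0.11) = 2.54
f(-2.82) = -63.49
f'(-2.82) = 40.48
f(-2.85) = -64.71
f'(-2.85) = 40.90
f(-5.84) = -249.58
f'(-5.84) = 82.76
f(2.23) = -37.58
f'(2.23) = -30.22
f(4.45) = -139.17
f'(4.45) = -61.30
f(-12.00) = -1025.00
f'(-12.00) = 169.00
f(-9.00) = -581.00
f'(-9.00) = 127.00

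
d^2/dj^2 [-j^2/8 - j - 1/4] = -1/4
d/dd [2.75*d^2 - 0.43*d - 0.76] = 5.5*d - 0.43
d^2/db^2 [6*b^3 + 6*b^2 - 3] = 36*b + 12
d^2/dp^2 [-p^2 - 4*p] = -2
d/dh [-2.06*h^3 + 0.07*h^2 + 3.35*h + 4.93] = -6.18*h^2 + 0.14*h + 3.35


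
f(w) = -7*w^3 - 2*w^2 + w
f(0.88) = -5.44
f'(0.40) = -3.96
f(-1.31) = 10.99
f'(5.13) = -572.17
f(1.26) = -15.92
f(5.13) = -992.54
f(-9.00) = 4932.00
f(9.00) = -5256.00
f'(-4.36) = -380.76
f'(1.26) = -37.38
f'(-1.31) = -29.80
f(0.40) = -0.37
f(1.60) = -32.19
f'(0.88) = -18.78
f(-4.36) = 537.79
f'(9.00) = -1736.00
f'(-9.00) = -1664.00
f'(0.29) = -1.93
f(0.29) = -0.05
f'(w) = -21*w^2 - 4*w + 1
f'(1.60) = -59.16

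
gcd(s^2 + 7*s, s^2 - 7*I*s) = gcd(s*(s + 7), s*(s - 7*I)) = s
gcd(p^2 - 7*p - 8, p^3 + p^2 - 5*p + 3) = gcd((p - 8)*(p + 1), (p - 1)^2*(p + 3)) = 1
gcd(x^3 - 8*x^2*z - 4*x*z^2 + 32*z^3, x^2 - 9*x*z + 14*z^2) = x - 2*z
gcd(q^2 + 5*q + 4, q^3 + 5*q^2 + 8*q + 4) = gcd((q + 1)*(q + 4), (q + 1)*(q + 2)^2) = q + 1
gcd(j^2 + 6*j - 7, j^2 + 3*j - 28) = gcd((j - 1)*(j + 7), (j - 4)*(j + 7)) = j + 7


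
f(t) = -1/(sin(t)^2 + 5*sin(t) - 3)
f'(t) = -(-2*sin(t)*cos(t) - 5*cos(t))/(sin(t)^2 + 5*sin(t) - 3)^2 = (2*sin(t) + 5)*cos(t)/(sin(t)^2 + 5*sin(t) - 3)^2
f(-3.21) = 0.38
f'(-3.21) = -0.73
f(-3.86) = -1.38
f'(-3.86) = -9.07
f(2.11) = -0.49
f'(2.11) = -0.84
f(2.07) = -0.46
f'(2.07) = -0.69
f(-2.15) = 0.15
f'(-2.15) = -0.04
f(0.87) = -0.71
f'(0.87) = 2.13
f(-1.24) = 0.15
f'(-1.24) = 0.02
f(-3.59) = 1.55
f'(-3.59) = -12.73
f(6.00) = 0.23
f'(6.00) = 0.23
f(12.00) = 0.19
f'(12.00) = 0.11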